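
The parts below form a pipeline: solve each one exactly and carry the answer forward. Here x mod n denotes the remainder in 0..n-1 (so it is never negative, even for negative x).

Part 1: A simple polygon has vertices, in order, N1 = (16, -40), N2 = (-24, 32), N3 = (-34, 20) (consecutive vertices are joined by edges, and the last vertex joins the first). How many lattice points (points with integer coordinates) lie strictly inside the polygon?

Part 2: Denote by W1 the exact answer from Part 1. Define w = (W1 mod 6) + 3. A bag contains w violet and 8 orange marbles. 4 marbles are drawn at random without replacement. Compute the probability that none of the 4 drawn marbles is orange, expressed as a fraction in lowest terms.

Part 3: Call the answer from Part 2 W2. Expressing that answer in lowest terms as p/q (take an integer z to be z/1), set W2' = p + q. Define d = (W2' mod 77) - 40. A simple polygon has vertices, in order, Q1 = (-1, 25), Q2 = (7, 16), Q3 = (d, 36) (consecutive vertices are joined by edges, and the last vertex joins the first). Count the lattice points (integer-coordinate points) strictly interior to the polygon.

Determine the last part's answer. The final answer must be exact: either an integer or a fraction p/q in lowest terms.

62

Part 1: cross terms: (16*32 - -24*-40)=-448, (-24*20 - -34*32)=608, (-34*-40 - 16*20)=1040; twice the area = |1200| = 1200; area = 600; boundary points = 8 + 2 + 10 = 20; strictly interior points = area - boundary/2 + 1 = 591; answer 591
Part 2: W1 = 591; w = 6; total draws C(14,4) = 1001; favorable C(6,4) = 15; P = 15/1001; answer 15/1001
Part 3: W2 = 15/1001; threaded value p + q = 1016; d = -25; cross terms: (-1*16 - 7*25)=-191, (7*36 - -25*16)=652, (-25*25 - -1*36)=-589; twice the area = |-128| = 128; area = 64; boundary points = 1 + 4 + 1 = 6; strictly interior points = area - boundary/2 + 1 = 62; answer 62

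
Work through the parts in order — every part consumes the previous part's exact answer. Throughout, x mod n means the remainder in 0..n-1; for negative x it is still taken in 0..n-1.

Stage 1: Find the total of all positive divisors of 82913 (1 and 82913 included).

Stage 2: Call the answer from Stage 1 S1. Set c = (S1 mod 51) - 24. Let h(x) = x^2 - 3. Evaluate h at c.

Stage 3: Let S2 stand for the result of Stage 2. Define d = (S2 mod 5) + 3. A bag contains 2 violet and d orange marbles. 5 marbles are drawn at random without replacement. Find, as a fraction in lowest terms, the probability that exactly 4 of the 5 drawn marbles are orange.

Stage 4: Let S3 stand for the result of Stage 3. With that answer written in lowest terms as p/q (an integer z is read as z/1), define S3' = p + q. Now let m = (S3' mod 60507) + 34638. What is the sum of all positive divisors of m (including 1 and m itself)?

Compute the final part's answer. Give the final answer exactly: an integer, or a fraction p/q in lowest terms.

Stage 1: 82913 is prime, so its only divisors are 1 and 82913; sigma = 1 + 82913 = 82914; answer 82914
Stage 2: S1 = 82914; c = 15; 1*(15)^2 - 3 = (225) + (-3) = 222; answer 222
Stage 3: S2 = 222; d = 5; total draws C(7,5) = 21; favorable C(5,4)*C(2,1) = 10; P = 10/21; answer 10/21
Stage 4: S3 = 10/21; threaded value p + q = 31; m = 34669; 34669 = 37 * 937; sigma = (1 + 37) * (1 + 937) = 38 * 938 = 35644; answer 35644

35644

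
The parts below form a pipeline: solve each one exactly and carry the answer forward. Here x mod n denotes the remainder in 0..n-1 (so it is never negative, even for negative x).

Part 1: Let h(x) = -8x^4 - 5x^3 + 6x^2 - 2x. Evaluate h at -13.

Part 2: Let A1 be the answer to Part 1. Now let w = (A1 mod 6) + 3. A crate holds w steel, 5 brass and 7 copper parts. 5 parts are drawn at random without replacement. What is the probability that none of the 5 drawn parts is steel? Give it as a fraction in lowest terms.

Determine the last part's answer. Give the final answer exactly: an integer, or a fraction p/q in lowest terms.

Part 1: -8*(-13)^4 - 5*(-13)^3 + 6*(-13)^2 - 2*(-13)^1 = (-228488) + (10985) + (1014) + (26) = -216463; answer -216463
Part 2: A1 = -216463; w = 8; total draws C(20,5) = 15504; favorable C(12,5) = 792; P = 33/646; answer 33/646

33/646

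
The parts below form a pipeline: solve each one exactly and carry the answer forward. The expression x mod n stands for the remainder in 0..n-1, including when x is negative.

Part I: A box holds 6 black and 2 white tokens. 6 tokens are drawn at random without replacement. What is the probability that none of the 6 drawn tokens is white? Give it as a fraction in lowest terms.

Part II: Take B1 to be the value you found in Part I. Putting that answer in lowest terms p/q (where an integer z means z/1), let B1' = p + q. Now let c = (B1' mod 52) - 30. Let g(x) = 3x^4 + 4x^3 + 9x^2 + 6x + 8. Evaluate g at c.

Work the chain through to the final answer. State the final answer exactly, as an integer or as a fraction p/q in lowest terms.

Part I: total draws C(8,6) = 28; favorable C(6,6) = 1; P = 1/28; answer 1/28
Part II: B1 = 1/28; threaded value p + q = 29; c = -1; 3*(-1)^4 + 4*(-1)^3 + 9*(-1)^2 + 6*(-1)^1 + 8 = (3) + (-4) + (9) + (-6) + (8) = 10; answer 10

10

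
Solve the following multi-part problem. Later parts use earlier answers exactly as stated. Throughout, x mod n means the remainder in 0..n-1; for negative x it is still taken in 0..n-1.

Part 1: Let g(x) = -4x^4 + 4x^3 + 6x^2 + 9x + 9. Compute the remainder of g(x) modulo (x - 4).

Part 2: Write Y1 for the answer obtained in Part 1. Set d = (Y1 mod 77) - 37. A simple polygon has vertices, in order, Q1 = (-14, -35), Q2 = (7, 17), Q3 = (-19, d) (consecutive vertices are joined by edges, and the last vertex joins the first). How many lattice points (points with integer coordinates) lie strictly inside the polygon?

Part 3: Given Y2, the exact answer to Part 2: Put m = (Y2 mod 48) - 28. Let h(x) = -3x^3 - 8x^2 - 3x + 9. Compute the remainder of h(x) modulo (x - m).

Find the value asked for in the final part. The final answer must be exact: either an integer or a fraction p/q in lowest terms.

-581

Part 1: remainder = value at the root: -4*(4)^4 + 4*(4)^3 + 6*(4)^2 + 9*(4)^1 + 9 = (-1024) + (256) + (96) + (36) + (9) = -627; answer -627
Part 2: Y1 = -627; d = 29; cross terms: (-14*17 - 7*-35)=7, (7*29 - -19*17)=526, (-19*-35 - -14*29)=1071; twice the area = |1604| = 1604; area = 802; boundary points = 1 + 2 + 1 = 4; strictly interior points = area - boundary/2 + 1 = 801; answer 801
Part 3: Y2 = 801; m = 5; remainder = value at the root: -3*(5)^3 - 8*(5)^2 - 3*(5)^1 + 9 = (-375) + (-200) + (-15) + (9) = -581; answer -581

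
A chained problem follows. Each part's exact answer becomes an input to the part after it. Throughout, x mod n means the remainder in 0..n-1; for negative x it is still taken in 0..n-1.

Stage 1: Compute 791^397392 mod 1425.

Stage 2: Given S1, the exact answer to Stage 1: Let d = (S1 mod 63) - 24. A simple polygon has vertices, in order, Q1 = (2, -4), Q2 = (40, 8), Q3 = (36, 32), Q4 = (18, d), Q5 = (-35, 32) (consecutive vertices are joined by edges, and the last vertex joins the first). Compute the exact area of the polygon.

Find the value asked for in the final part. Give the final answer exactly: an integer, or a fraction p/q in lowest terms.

2167/2

Stage 1: squarings mod 1425: 791^1=791, 791^2=106, 791^4=1261, 791^8=1246, 791^16=691, 791^32=106, 791^64=1261, 791^128=1246, 791^256=691, 791^512=106, 791^1024=1261, 791^2048=1246, 791^4096=691, 791^8192=106, 791^16384=1261, 791^32768=1246, 791^65536=691, 791^131072=106, 791^262144=1261; 791^397392 = 791^16 * 791^64 * 791^4096 * 791^131072 * 791^262144 = 856 (mod 1425); answer 856
Stage 2: S1 = 856; d = 13; cross terms: (2*8 - 40*-4)=176, (40*32 - 36*8)=992, (36*13 - 18*32)=-108, (18*32 - -35*13)=1031, (-35*-4 - 2*32)=76; twice the area = |2167| = 2167; area = 2167/2; answer 2167/2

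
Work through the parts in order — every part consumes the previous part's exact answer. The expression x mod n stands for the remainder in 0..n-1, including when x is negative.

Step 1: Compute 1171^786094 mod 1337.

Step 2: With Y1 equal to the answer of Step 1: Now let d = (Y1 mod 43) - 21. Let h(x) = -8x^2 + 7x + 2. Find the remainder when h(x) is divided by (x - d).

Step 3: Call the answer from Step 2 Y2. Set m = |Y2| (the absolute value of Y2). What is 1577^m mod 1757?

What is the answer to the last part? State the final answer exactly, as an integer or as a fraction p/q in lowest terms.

Step 1: squarings mod 1337: 1171^1=1171, 1171^2=816, 1171^4=30, 1171^8=900, 1171^16=1115, 1171^32=1152, 1171^64=800, 1171^128=914, 1171^256=1108, 1171^512=298, 1171^1024=562, 1171^2048=312, 1171^4096=1080, 1171^8192=536, 1171^16384=1178, 1171^32768=1215, 1171^65536=177, 1171^131072=578, 1171^262144=1171, 1171^524288=816; 1171^786094 = 1171^2 * 1171^4 * 1171^8 * 1171^32 * 1171^128 * 1171^512 * 1171^1024 * 1171^2048 * 1171^4096 * 1171^8192 * 1171^16384 * 1171^32768 * 1171^65536 * 1171^131072 * 1171^524288 = 800 (mod 1337); answer 800
Step 2: Y1 = 800; d = 5; remainder = value at the root: -8*(5)^2 + 7*(5)^1 + 2 = (-200) + (35) + (2) = -163; answer -163
Step 3: Y2 = -163; m = 163; squarings mod 1757: 1577^1=1577, 1577^2=774, 1577^4=1696, 1577^8=207, 1577^16=681, 1577^32=1670, 1577^64=541, 1577^128=1019; 1577^163 = 1577^1 * 1577^2 * 1577^32 * 1577^128 = 499 (mod 1757); answer 499

499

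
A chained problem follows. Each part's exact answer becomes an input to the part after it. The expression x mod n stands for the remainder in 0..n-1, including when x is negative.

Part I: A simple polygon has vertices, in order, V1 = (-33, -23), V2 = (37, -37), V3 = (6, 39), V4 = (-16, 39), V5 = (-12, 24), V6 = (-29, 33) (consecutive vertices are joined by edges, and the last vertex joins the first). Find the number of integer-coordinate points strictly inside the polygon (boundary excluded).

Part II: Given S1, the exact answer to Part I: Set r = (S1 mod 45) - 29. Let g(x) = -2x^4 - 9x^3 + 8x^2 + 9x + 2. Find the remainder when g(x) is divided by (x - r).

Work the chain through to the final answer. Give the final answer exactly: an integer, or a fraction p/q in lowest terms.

Part I: cross terms: (-33*-37 - 37*-23)=2072, (37*39 - 6*-37)=1665, (6*39 - -16*39)=858, (-16*24 - -12*39)=84, (-12*33 - -29*24)=300, (-29*-23 - -33*33)=1756; twice the area = |6735| = 6735; area = 6735/2; boundary points = 14 + 1 + 22 + 1 + 1 + 4 = 43; strictly interior points = area - boundary/2 + 1 = 3347; answer 3347
Part II: S1 = 3347; r = -12; remainder = value at the root: -2*(-12)^4 - 9*(-12)^3 + 8*(-12)^2 + 9*(-12)^1 + 2 = (-41472) + (15552) + (1152) + (-108) + (2) = -24874; answer -24874

-24874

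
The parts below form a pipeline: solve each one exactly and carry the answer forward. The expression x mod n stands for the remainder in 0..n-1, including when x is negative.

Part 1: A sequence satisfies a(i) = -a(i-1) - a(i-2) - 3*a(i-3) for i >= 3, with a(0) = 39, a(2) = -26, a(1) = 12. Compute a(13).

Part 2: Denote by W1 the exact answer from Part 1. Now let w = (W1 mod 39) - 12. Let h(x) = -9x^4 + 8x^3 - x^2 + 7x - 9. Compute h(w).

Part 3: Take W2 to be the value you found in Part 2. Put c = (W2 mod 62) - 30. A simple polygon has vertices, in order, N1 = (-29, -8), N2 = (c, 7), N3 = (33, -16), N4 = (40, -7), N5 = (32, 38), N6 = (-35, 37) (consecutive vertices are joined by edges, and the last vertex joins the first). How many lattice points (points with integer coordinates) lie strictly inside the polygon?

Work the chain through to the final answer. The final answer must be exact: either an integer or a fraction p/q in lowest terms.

Part 1: a(3) = -1*(-26) - 1*(12) - 3*(39) = -103; iterating: a(3)=-103, a(4)=93, a(5)=88, a(6)=128, a(7)=-495, a(8)=103, a(9)=8, a(10)=1374, a(11)=-1691, a(12)=293, a(13)=-2724; answer -2724
Part 2: W1 = -2724; w = -6; -9*(-6)^4 + 8*(-6)^3 - 1*(-6)^2 + 7*(-6)^1 - 9 = (-11664) + (-1728) + (-36) + (-42) + (-9) = -13479; answer -13479
Part 3: W2 = -13479; c = 7; cross terms: (-29*7 - 7*-8)=-147, (7*-16 - 33*7)=-343, (33*-7 - 40*-16)=409, (40*38 - 32*-7)=1744, (32*37 - -35*38)=2514, (-35*-8 - -29*37)=1353; twice the area = |5530| = 5530; area = 2765; boundary points = 3 + 1 + 1 + 1 + 1 + 3 = 10; strictly interior points = area - boundary/2 + 1 = 2761; answer 2761

2761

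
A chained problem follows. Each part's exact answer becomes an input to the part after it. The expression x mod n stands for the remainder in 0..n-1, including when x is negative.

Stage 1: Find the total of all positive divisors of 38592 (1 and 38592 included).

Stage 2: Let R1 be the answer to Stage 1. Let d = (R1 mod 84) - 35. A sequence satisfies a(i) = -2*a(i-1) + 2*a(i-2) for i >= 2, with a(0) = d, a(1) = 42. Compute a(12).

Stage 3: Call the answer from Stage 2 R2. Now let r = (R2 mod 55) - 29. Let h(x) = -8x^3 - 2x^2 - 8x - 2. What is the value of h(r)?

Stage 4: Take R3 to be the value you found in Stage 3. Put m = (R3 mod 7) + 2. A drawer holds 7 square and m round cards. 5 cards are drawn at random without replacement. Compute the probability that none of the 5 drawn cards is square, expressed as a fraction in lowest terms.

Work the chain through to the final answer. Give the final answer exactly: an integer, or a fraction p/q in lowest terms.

8/429

Stage 1: 38592 = 2^6 * 3^2 * 67; sigma = (1 + 2 + 4 + 8 + 16 + 32 + 64) * (1 + 3 + 9) * (1 + 67) = 127 * 13 * 68 = 112268; answer 112268
Stage 2: R1 = 112268; d = 9; a(2) = -2*(42) + 2*(9) = -66; iterating: a(2)=-66, a(3)=216, a(4)=-564, a(5)=1560, a(6)=-4248, a(7)=11616, a(8)=-31728, a(9)=86688, a(10)=-236832, a(11)=647040, a(12)=-1767744; answer -1767744
Stage 3: R2 = -1767744; r = -18; -8*(-18)^3 - 2*(-18)^2 - 8*(-18)^1 - 2 = (46656) + (-648) + (144) + (-2) = 46150; answer 46150
Stage 4: R3 = 46150; m = 8; total draws C(15,5) = 3003; favorable C(8,5) = 56; P = 8/429; answer 8/429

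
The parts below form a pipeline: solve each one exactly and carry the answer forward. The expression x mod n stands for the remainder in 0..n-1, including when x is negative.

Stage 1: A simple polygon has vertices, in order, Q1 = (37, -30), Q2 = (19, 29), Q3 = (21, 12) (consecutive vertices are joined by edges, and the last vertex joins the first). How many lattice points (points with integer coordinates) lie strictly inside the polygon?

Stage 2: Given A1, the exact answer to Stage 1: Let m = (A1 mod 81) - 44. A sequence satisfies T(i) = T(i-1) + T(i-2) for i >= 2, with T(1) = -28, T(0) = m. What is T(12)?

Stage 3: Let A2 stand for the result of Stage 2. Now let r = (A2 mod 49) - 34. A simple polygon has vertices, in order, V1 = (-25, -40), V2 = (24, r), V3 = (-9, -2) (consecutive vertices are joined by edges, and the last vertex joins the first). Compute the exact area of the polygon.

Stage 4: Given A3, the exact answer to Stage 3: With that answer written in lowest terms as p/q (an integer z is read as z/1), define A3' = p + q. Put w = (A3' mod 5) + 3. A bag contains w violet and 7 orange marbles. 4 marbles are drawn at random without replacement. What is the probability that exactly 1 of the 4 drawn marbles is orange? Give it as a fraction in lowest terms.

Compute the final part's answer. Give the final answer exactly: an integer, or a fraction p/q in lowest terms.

Stage 1: cross terms: (37*29 - 19*-30)=1643, (19*12 - 21*29)=-381, (21*-30 - 37*12)=-1074; twice the area = |188| = 188; area = 94; boundary points = 1 + 1 + 2 = 4; strictly interior points = area - boundary/2 + 1 = 93; answer 93
Stage 2: A1 = 93; m = -32; T(2) = 1*(-28) + 1*(-32) = -60; iterating: T(2)=-60, T(3)=-88, T(4)=-148, T(5)=-236, T(6)=-384, T(7)=-620, T(8)=-1004, T(9)=-1624, T(10)=-2628, T(11)=-4252, T(12)=-6880; answer -6880
Stage 3: A2 = -6880; r = -5; cross terms: (-25*-5 - 24*-40)=1085, (24*-2 - -9*-5)=-93, (-9*-40 - -25*-2)=310; twice the area = |1302| = 1302; area = 651; answer 651
Stage 4: A3 = 651; threaded value p + q = 652; w = 5; total draws C(12,4) = 495; favorable C(7,1)*C(5,3) = 70; P = 14/99; answer 14/99

14/99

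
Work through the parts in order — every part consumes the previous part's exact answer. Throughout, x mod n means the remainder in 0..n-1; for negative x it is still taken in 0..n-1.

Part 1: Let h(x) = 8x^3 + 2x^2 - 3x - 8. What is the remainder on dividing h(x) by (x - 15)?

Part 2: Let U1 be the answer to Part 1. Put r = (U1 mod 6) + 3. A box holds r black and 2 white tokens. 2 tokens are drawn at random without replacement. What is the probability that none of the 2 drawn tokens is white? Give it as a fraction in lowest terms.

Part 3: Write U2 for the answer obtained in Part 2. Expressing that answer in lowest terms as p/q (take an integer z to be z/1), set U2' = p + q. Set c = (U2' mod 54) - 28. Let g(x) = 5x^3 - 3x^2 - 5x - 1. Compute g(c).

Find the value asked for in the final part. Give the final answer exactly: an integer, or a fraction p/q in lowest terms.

-47524

Part 1: remainder = value at the root: 8*(15)^3 + 2*(15)^2 - 3*(15)^1 - 8 = (27000) + (450) + (-45) + (-8) = 27397; answer 27397
Part 2: U1 = 27397; r = 4; total draws C(6,2) = 15; favorable C(4,2) = 6; P = 2/5; answer 2/5
Part 3: U2 = 2/5; threaded value p + q = 7; c = -21; 5*(-21)^3 - 3*(-21)^2 - 5*(-21)^1 - 1 = (-46305) + (-1323) + (105) + (-1) = -47524; answer -47524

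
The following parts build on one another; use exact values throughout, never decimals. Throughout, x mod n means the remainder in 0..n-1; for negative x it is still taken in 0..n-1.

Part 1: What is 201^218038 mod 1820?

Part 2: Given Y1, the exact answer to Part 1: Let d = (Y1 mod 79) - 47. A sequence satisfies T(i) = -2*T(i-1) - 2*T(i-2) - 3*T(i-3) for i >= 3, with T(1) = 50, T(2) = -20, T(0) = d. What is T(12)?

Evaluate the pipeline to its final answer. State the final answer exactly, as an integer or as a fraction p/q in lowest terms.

Part 1: squarings mod 1820: 201^1=201, 201^2=361, 201^4=1101, 201^8=81, 201^16=1101, 201^32=81, 201^64=1101, 201^128=81, 201^256=1101, 201^512=81, 201^1024=1101, 201^2048=81, 201^4096=1101, 201^8192=81, 201^16384=1101, 201^32768=81, 201^65536=1101, 201^131072=81; 201^218038 = 201^2 * 201^4 * 201^16 * 201^32 * 201^128 * 201^256 * 201^512 * 201^4096 * 201^16384 * 201^65536 * 201^131072 = 121 (mod 1820); answer 121
Part 2: Y1 = 121; d = -5; T(3) = -2*(-20) - 2*(50) - 3*(-5) = -45; iterating: T(3)=-45, T(4)=-20, T(5)=190, T(6)=-205, T(7)=90, T(8)=-340, T(9)=1115, T(10)=-1820, T(11)=2430, T(12)=-4565; answer -4565

-4565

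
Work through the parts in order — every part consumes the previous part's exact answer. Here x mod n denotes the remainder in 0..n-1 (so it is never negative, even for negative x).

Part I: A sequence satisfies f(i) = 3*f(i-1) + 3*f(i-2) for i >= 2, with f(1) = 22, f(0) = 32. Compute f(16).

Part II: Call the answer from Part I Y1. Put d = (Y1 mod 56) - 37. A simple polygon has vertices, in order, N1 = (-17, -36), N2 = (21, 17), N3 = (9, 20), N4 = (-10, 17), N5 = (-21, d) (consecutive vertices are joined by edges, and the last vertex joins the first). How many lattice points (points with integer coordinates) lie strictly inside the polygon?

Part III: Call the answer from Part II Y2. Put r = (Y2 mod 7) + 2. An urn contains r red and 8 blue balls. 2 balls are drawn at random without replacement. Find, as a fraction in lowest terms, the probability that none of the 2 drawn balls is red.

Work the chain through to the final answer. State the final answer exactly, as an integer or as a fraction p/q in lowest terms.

14/33

Part I: f(2) = 3*(22) + 3*(32) = 162; iterating: f(2)=162, f(3)=552, f(4)=2142, f(5)=8082, f(6)=30672, f(7)=116262, f(8)=440802, f(9)=1671192, f(10)=6335982, f(11)=24021522, f(12)=91072512, f(13)=345282102, f(14)=1309063842, f(15)=4963037832, f(16)=18816305022; answer 18816305022
Part II: Y1 = 18816305022; d = 9; cross terms: (-17*17 - 21*-36)=467, (21*20 - 9*17)=267, (9*17 - -10*20)=353, (-10*9 - -21*17)=267, (-21*-36 - -17*9)=909; twice the area = |2263| = 2263; area = 2263/2; boundary points = 1 + 3 + 1 + 1 + 1 = 7; strictly interior points = area - boundary/2 + 1 = 1129; answer 1129
Part III: Y2 = 1129; r = 4; total draws C(12,2) = 66; favorable C(8,2) = 28; P = 14/33; answer 14/33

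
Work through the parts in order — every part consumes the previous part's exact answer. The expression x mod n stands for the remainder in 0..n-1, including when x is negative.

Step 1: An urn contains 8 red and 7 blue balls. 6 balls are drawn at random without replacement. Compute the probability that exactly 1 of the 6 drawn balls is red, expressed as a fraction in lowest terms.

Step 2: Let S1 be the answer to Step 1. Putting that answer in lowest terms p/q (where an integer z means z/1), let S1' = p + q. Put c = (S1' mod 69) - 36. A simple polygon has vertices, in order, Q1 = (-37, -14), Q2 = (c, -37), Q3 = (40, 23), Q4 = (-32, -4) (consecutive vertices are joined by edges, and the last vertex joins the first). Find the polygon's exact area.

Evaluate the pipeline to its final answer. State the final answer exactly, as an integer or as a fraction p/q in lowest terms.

2103

Step 1: total draws C(15,6) = 5005; favorable C(8,1)*C(7,5) = 168; P = 24/715; answer 24/715
Step 2: S1 = 24/715; threaded value p + q = 739; c = 13; cross terms: (-37*-37 - 13*-14)=1551, (13*23 - 40*-37)=1779, (40*-4 - -32*23)=576, (-32*-14 - -37*-4)=300; twice the area = |4206| = 4206; area = 2103; answer 2103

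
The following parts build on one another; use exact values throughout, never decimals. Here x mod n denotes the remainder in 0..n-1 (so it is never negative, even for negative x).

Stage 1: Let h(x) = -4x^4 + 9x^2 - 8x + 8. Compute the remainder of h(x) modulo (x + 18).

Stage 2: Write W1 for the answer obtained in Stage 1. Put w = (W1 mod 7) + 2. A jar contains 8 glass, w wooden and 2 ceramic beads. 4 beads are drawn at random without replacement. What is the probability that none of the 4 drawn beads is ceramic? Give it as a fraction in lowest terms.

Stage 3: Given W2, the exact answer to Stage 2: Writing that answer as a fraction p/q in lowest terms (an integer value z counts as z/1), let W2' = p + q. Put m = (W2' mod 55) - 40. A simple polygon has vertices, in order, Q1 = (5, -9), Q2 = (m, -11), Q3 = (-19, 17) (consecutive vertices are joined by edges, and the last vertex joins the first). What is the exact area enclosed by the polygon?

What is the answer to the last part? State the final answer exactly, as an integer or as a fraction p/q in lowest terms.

Stage 1: remainder = value at the root: -4*(-18)^4 + 9*(-18)^2 - 8*(-18)^1 + 8 = (-419904) + (2916) + (144) + (8) = -416836; answer -416836
Stage 2: W1 = -416836; w = 2; total draws C(12,4) = 495; favorable C(10,4) = 210; P = 14/33; answer 14/33
Stage 3: W2 = 14/33; threaded value p + q = 47; m = 7; cross terms: (5*-11 - 7*-9)=8, (7*17 - -19*-11)=-90, (-19*-9 - 5*17)=86; twice the area = |4| = 4; area = 2; answer 2

2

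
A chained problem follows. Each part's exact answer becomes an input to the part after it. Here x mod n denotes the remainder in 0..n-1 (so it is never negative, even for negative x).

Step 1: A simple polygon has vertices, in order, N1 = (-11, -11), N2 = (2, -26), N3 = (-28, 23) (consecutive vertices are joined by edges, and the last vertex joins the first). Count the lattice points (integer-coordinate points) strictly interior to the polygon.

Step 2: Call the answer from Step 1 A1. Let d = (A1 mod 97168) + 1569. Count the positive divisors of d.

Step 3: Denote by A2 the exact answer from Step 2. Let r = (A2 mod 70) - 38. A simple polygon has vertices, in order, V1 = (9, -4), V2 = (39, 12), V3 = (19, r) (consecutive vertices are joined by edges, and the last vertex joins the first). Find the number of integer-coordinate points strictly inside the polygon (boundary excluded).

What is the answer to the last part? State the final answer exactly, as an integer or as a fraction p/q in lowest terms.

524

Step 1: cross terms: (-11*-26 - 2*-11)=308, (2*23 - -28*-26)=-682, (-28*-11 - -11*23)=561; twice the area = |187| = 187; area = 187/2; boundary points = 1 + 1 + 17 = 19; strictly interior points = area - boundary/2 + 1 = 85; answer 85
Step 2: A1 = 85; d = 1654; 1654 = 2 * 827; number of divisors = (1+1) * (1+1) = 4; answer 4
Step 3: A2 = 4; r = -34; cross terms: (9*12 - 39*-4)=264, (39*-34 - 19*12)=-1554, (19*-4 - 9*-34)=230; twice the area = |-1060| = 1060; area = 530; boundary points = 2 + 2 + 10 = 14; strictly interior points = area - boundary/2 + 1 = 524; answer 524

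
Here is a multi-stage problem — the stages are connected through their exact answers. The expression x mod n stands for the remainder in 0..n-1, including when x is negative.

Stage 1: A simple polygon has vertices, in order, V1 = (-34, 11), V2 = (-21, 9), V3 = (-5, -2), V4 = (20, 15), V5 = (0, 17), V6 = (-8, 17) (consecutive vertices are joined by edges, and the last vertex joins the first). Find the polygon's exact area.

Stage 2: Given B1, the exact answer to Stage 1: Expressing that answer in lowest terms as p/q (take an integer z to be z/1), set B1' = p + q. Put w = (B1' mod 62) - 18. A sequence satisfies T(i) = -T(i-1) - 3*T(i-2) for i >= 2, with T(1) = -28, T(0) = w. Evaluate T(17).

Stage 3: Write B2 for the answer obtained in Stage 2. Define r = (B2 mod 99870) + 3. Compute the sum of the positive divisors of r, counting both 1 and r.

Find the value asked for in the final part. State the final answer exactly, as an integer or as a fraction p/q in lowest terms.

25854

Stage 1: cross terms: (-34*9 - -21*11)=-75, (-21*-2 - -5*9)=87, (-5*15 - 20*-2)=-35, (20*17 - 0*15)=340, (0*17 - -8*17)=136, (-8*11 - -34*17)=490; twice the area = |943| = 943; area = 943/2; answer 943/2
Stage 2: B1 = 943/2; threaded value p + q = 945; w = -3; T(2) = -1*(-28) - 3*(-3) = 37; iterating: T(2)=37, T(3)=47, T(4)=-158, T(5)=17, T(6)=457, T(7)=-508, T(8)=-863, T(9)=2387, T(10)=202, T(11)=-7363, T(12)=6757, T(13)=15332, T(14)=-35603, T(15)=-10393, T(16)=117202, T(17)=-86023; answer -86023
Stage 3: B2 = -86023; r = 13850; 13850 = 2 * 5^2 * 277; sigma = (1 + 2) * (1 + 5 + 25) * (1 + 277) = 3 * 31 * 278 = 25854; answer 25854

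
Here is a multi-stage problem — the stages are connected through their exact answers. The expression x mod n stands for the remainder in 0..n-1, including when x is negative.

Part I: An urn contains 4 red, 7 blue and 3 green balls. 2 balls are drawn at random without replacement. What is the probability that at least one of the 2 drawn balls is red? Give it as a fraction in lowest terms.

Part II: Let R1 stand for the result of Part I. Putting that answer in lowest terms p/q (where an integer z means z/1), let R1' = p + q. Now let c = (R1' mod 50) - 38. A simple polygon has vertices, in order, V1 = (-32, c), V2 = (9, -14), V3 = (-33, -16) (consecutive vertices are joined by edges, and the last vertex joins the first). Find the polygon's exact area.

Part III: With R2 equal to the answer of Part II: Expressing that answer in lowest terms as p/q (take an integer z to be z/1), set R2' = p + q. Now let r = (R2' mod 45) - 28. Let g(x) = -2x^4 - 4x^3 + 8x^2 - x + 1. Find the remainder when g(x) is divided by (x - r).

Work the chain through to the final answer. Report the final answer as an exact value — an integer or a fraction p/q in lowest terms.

Part I: total draws C(14,2) = 91; complement C(10,2) = 45; favorable 91 - 45 = 46; P = 46/91; answer 46/91
Part II: R1 = 46/91; threaded value p + q = 137; c = -1; cross terms: (-32*-14 - 9*-1)=457, (9*-16 - -33*-14)=-606, (-33*-1 - -32*-16)=-479; twice the area = |-628| = 628; area = 314; answer 314
Part III: R2 = 314; threaded value p + q = 315; r = -28; remainder = value at the root: -2*(-28)^4 - 4*(-28)^3 + 8*(-28)^2 - 1*(-28)^1 + 1 = (-1229312) + (87808) + (6272) + (28) + (1) = -1135203; answer -1135203

-1135203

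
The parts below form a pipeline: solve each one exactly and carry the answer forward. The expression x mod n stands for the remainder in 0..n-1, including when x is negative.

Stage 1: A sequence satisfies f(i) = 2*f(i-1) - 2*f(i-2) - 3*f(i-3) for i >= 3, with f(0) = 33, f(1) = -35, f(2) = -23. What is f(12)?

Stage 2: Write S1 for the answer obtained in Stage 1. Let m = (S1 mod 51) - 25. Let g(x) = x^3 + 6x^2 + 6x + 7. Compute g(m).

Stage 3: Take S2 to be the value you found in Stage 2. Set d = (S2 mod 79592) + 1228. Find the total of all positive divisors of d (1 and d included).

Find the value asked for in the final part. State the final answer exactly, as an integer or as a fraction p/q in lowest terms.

Stage 1: f(3) = 2*(-23) - 2*(-35) - 3*(33) = -75; iterating: f(3)=-75, f(4)=1, f(5)=221, f(6)=665, f(7)=885, f(8)=-223, f(9)=-4211, f(10)=-10631, f(11)=-12171, f(12)=9553; answer 9553
Stage 2: S1 = 9553; m = -9; 1*(-9)^3 + 6*(-9)^2 + 6*(-9)^1 + 7 = (-729) + (486) + (-54) + (7) = -290; answer -290
Stage 3: S2 = -290; d = 80530; 80530 = 2 * 5 * 8053; sigma = (1 + 2) * (1 + 5) * (1 + 8053) = 3 * 6 * 8054 = 144972; answer 144972

144972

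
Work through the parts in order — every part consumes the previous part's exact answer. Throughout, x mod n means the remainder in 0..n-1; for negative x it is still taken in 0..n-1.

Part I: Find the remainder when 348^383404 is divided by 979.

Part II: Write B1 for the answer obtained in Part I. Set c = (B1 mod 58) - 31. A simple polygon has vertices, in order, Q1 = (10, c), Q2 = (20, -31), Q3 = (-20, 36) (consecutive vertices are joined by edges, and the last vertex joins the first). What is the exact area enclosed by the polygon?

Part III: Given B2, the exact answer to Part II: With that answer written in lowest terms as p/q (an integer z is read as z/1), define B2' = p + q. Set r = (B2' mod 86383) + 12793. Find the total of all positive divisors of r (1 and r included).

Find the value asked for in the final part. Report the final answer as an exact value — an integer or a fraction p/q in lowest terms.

18240

Part I: squarings mod 979: 348^1=348, 348^2=687, 348^4=91, 348^8=449, 348^16=906, 348^32=434, 348^64=388, 348^128=757, 348^256=334, 348^512=929, 348^1024=542, 348^2048=64, 348^4096=180, 348^8192=93, 348^16384=817, 348^32768=790, 348^65536=477, 348^131072=401, 348^262144=245; 348^383404 = 348^4 * 348^8 * 348^32 * 348^128 * 348^256 * 348^2048 * 348^4096 * 348^16384 * 348^32768 * 348^65536 * 348^262144 = 256 (mod 979); answer 256
Part II: B1 = 256; c = -7; cross terms: (10*-31 - 20*-7)=-170, (20*36 - -20*-31)=100, (-20*-7 - 10*36)=-220; twice the area = |-290| = 290; area = 145; answer 145
Part III: B2 = 145; threaded value p + q = 146; r = 12939; 12939 = 3 * 19 * 227; sigma = (1 + 3) * (1 + 19) * (1 + 227) = 4 * 20 * 228 = 18240; answer 18240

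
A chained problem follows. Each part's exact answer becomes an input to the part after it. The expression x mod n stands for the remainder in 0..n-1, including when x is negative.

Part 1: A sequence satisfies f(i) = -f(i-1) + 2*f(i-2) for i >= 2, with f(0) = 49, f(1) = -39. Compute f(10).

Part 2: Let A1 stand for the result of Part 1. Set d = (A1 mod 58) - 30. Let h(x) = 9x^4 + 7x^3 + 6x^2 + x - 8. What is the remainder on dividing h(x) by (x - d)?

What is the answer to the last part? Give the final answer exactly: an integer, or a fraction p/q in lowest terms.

719007

Part 1: f(2) = -1*(-39) + 2*(49) = 137; iterating: f(2)=137, f(3)=-215, f(4)=489, f(5)=-919, f(6)=1897, f(7)=-3735, f(8)=7529, f(9)=-14999, f(10)=30057; answer 30057
Part 2: A1 = 30057; d = -17; remainder = value at the root: 9*(-17)^4 + 7*(-17)^3 + 6*(-17)^2 + 1*(-17)^1 - 8 = (751689) + (-34391) + (1734) + (-17) + (-8) = 719007; answer 719007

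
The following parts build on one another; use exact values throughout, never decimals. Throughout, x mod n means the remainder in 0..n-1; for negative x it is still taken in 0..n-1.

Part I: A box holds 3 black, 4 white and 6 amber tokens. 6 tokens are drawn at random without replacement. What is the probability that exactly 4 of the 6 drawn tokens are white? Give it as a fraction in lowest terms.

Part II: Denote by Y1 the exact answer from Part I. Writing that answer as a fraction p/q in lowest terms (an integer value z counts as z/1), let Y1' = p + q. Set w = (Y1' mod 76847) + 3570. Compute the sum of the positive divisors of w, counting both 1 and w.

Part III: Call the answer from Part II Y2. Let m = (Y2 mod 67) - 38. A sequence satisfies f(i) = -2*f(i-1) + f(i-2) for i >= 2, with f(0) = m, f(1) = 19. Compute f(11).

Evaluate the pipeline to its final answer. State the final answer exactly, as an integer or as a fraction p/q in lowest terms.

Part I: total draws C(13,6) = 1716; favorable C(4,4)*C(9,2) = 36; P = 3/143; answer 3/143
Part II: Y1 = 3/143; threaded value p + q = 146; w = 3716; 3716 = 2^2 * 929; sigma = (1 + 2 + 4) * (1 + 929) = 7 * 930 = 6510; answer 6510
Part III: Y2 = 6510; m = -27; f(2) = -2*(19) + 1*(-27) = -65; iterating: f(2)=-65, f(3)=149, f(4)=-363, f(5)=875, f(6)=-2113, f(7)=5101, f(8)=-12315, f(9)=29731, f(10)=-71777, f(11)=173285; answer 173285

173285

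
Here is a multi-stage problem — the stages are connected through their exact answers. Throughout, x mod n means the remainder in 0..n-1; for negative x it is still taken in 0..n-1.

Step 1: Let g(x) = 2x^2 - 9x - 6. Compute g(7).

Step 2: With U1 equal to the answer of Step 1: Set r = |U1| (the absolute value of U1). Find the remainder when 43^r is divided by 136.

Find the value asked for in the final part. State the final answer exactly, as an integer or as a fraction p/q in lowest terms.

Step 1: 2*(7)^2 - 9*(7)^1 - 6 = (98) + (-63) + (-6) = 29; answer 29
Step 2: U1 = 29; r = 29; squarings mod 136: 43^1=43, 43^2=81, 43^4=33, 43^8=1, 43^16=1; 43^29 = 43^1 * 43^4 * 43^8 * 43^16 = 59 (mod 136); answer 59

59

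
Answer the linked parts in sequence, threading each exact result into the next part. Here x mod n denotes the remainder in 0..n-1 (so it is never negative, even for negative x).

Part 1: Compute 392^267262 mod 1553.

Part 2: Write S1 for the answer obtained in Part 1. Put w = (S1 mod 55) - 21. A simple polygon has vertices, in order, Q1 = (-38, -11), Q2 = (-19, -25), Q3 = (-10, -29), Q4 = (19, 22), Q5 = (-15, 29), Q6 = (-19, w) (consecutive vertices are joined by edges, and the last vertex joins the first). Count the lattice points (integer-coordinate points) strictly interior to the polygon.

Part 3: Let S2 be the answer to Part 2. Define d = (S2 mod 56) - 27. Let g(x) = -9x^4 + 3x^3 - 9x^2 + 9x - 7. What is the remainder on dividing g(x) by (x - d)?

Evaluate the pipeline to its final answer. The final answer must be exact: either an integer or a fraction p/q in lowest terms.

-4065913

Part 1: squarings mod 1553: 392^1=392, 392^2=1470, 392^4=677, 392^8=194, 392^16=364, 392^32=491, 392^64=366, 392^128=398, 392^256=1551, 392^512=4, 392^1024=16, 392^2048=256, 392^4096=310, 392^8192=1367, 392^16384=430, 392^32768=93, 392^65536=884, 392^131072=297, 392^262144=1241; 392^267262 = 392^2 * 392^4 * 392^8 * 392^16 * 392^32 * 392^64 * 392^128 * 392^256 * 392^512 * 392^4096 * 392^262144 = 1356 (mod 1553); answer 1356
Part 2: S1 = 1356; w = 15; cross terms: (-38*-25 - -19*-11)=741, (-19*-29 - -10*-25)=301, (-10*22 - 19*-29)=331, (19*29 - -15*22)=881, (-15*15 - -19*29)=326, (-19*-11 - -38*15)=779; twice the area = |3359| = 3359; area = 3359/2; boundary points = 1 + 1 + 1 + 1 + 2 + 1 = 7; strictly interior points = area - boundary/2 + 1 = 1677; answer 1677
Part 3: S2 = 1677; d = 26; remainder = value at the root: -9*(26)^4 + 3*(26)^3 - 9*(26)^2 + 9*(26)^1 - 7 = (-4112784) + (52728) + (-6084) + (234) + (-7) = -4065913; answer -4065913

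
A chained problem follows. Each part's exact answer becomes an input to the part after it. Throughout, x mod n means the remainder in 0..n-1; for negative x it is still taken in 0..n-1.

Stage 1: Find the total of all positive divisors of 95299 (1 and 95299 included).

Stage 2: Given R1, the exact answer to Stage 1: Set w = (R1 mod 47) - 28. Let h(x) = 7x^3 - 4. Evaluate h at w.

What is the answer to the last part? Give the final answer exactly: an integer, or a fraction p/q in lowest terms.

Stage 1: 95299 = 157 * 607; sigma = (1 + 157) * (1 + 607) = 158 * 608 = 96064; answer 96064
Stage 2: R1 = 96064; w = 15; 7*(15)^3 - 4 = (23625) + (-4) = 23621; answer 23621

23621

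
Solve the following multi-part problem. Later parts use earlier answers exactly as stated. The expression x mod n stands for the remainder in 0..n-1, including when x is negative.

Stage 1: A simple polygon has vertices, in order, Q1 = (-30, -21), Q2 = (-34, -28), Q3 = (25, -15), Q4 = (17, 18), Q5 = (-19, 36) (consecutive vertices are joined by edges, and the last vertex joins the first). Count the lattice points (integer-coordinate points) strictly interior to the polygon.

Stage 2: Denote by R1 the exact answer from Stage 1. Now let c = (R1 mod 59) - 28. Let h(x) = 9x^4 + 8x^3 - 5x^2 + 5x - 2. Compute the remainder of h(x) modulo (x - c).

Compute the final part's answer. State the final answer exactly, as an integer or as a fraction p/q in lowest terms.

621390

Stage 1: cross terms: (-30*-28 - -34*-21)=126, (-34*-15 - 25*-28)=1210, (25*18 - 17*-15)=705, (17*36 - -19*18)=954, (-19*-21 - -30*36)=1479; twice the area = |4474| = 4474; area = 2237; boundary points = 1 + 1 + 1 + 18 + 1 = 22; strictly interior points = area - boundary/2 + 1 = 2227; answer 2227
Stage 2: R1 = 2227; c = 16; remainder = value at the root: 9*(16)^4 + 8*(16)^3 - 5*(16)^2 + 5*(16)^1 - 2 = (589824) + (32768) + (-1280) + (80) + (-2) = 621390; answer 621390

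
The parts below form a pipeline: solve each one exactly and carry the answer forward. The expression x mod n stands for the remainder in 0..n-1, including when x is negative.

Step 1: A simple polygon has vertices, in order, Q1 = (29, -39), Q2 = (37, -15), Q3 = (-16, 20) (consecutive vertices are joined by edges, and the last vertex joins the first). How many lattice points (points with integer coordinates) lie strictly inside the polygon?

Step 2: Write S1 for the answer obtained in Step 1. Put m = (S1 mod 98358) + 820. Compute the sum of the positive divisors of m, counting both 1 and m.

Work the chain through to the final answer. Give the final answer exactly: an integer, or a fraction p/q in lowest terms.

Step 1: cross terms: (29*-15 - 37*-39)=1008, (37*20 - -16*-15)=500, (-16*-39 - 29*20)=44; twice the area = |1552| = 1552; area = 776; boundary points = 8 + 1 + 1 = 10; strictly interior points = area - boundary/2 + 1 = 772; answer 772
Step 2: S1 = 772; m = 1592; 1592 = 2^3 * 199; sigma = (1 + 2 + 4 + 8) * (1 + 199) = 15 * 200 = 3000; answer 3000

3000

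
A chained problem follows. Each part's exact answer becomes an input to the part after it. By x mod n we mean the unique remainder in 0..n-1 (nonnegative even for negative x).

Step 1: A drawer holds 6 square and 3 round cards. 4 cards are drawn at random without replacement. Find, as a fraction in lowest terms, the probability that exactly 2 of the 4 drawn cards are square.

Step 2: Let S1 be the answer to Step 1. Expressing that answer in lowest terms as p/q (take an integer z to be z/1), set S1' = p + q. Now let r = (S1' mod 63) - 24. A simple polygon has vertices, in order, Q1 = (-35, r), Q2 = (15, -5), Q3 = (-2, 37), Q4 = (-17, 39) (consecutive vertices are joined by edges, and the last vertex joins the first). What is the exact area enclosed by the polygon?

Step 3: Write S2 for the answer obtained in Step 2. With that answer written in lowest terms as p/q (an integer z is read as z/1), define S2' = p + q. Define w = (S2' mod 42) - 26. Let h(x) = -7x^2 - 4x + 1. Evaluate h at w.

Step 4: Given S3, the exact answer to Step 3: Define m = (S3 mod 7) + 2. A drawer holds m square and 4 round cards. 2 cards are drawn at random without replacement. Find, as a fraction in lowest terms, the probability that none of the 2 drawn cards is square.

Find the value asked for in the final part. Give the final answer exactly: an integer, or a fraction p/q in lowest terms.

2/15

Step 1: total draws C(9,4) = 126; favorable C(6,2)*C(3,2) = 45; P = 5/14; answer 5/14
Step 2: S1 = 5/14; threaded value p + q = 19; r = -5; cross terms: (-35*-5 - 15*-5)=250, (15*37 - -2*-5)=545, (-2*39 - -17*37)=551, (-17*-5 - -35*39)=1450; twice the area = |2796| = 2796; area = 1398; answer 1398
Step 3: S2 = 1398; threaded value p + q = 1399; w = -13; -7*(-13)^2 - 4*(-13)^1 + 1 = (-1183) + (52) + (1) = -1130; answer -1130
Step 4: S3 = -1130; m = 6; total draws C(10,2) = 45; favorable C(4,2) = 6; P = 2/15; answer 2/15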